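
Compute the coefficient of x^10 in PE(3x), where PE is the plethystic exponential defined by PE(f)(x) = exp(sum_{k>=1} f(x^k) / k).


With f(x) = 3x, the exponent is sum_{k>=1} 3 x^k / k = 3 * (-ln(1 - x)). Exponentiating:
PE(3x) = exp(-3 ln(1 - x)) = 1/(1 - x)^3.
By the negative binomial expansion, [x^n] 1/(1 - x)^3 = C(n + 2, 2).
For n = 10: C(12, 2) = 66.

66


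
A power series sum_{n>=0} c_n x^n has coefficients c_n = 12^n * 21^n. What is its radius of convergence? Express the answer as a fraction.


By the root test (Cauchy-Hadamard), the radius is R = 1 / limsup_n |c_n|^(1/n).
Here |c_n|^(1/n) = (12^n * 21^n)^(1/n) = 12 * 21 = 252 for all n.
So R = 1/252 = 1/252.

1/252


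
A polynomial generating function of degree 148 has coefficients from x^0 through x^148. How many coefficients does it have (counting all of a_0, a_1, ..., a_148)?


A polynomial of degree 148 takes the form a_0 + a_1 x + ... + a_148 x^148.
The number of coefficients is 148 + 1 = 149.

149


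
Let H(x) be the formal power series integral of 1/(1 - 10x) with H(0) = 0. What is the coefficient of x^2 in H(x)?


1/(1 - 10x) = sum_{k>=0} 10^k x^k. Integrating termwise with H(0) = 0:
H(x) = sum_{k>=0} 10^k x^(k+1) / (k+1) = sum_{m>=1} 10^(m-1) x^m / m.
For m = 2: 10^1/2 = 10/2 = 5.

5


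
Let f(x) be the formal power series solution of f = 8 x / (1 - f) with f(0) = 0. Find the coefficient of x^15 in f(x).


Apply Lagrange inversion: f = 8 x * phi(f) with phi(t) = 1/(1 - t), so
[x^n] f = 8^n * (1/n) [t^(n-1)] phi(t)^n = 8^n * (1/n) [t^(n-1)] (1 - t)^(-n) = 8^n * (1/n) C(2n - 2, n - 1) = 8^n * C_{n-1}.
For n = 15: C_14 = C(28, 14) / 15 = 40116600/15 = 2674440.
With the 8^15 = 35184372088832 factor, the coefficient is 35184372088832 * 2674440 = 94098492089255854080.

94098492089255854080


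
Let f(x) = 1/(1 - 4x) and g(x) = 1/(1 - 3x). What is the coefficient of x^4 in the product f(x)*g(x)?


The coefficient of x^n in f*g is the Cauchy product: sum_{k=0}^{n} a^k * b^(n-k).
With a=4, b=3, n=4:
sum_{k=0}^{4} 4^k * 3^(4-k)
= 781

781


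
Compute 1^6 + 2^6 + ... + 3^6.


This power sum has a closed form given by Faulhaber's formula
sum_{k=1}^{m} k^p = (1 / (p + 1)) * sum_{j=0}^{p} C(p + 1, j) B_j m^(p + 1 - j),
but for small m direct computation is fastest:
1 + 64 + 729 = 794.

794


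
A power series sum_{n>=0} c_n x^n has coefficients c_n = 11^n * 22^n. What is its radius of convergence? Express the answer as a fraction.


By the root test (Cauchy-Hadamard), the radius is R = 1 / limsup_n |c_n|^(1/n).
Here |c_n|^(1/n) = (11^n * 22^n)^(1/n) = 11 * 22 = 242 for all n.
So R = 1/242 = 1/242.

1/242


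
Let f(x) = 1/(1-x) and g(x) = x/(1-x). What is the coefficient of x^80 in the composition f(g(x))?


First simplify the composition: f(g(x)) = 1/(1 - x/(1-x)) = (1-x)/((1-x) - x) = (1-x)/(1-2x).
Now extract the coefficient. Write (1-x)/(1-2x) = 1/(1-2x) - x/(1-2x).
The coefficient of x^n in 1/(1-2x) is 2^n, and in x/(1-2x) is 2^(n-1) (for n >= 1).
So the coefficient of x^80 is 2^80 - 2^79 = 1208925819614629174706176 - 604462909807314587353088 = 604462909807314587353088.

604462909807314587353088


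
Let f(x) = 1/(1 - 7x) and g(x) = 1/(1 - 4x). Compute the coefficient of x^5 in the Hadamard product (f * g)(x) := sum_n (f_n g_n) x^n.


f has coefficients f_k = 7^k and g has coefficients g_k = 4^k, so the Hadamard product has coefficient (f*g)_k = 7^k * 4^k = 28^k.
For k = 5: 28^5 = 17210368.

17210368


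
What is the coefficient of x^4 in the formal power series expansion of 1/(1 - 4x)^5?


The general identity 1/(1 - c x)^r = sum_{k>=0} c^k C(k + r - 1, r - 1) x^k follows by substituting y = c x into 1/(1 - y)^r = sum_{k>=0} C(k + r - 1, r - 1) y^k.
For c = 4, r = 5, k = 4:
4^4 * C(8, 4) = 256 * 70 = 17920.

17920


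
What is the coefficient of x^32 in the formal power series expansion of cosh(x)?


The Maclaurin series is cosh(t) = sum_{m>=0} t^(2m) / (2m)!, so substituting t = x, only even powers of x are nonzero, with coefficient of x^(2m) equal to 1 / (2m)!.
For x^32 the coefficient is 1/32! = 1/263130836933693530167218012160000000 = 1/263130836933693530167218012160000000.

1/263130836933693530167218012160000000


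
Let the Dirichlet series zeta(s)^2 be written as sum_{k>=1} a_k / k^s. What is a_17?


The Dirichlet convolution of the constant function 1 with itself gives (1 * 1)(k) = sum_{d | k} 1 = d(k), the number of positive divisors of k.
Since zeta(s) = sum_{k>=1} 1/k^s, we have zeta(s)^2 = sum_{k>=1} d(k)/k^s, so a_k = d(k).
For k = 17: the divisors are 1, 17.
Count = 2.

2


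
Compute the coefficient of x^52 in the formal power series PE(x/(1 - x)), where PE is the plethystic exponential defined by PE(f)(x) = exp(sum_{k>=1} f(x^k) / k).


For f(x) = x/(1 - x) we have
sum_{k>=1} f(x^k) / k = sum_{k>=1} (1/k) * x^k / (1 - x^k) = sum_{k, m >= 1} x^(k m) / k,
which after exponentiating simplifies to
PE(x/(1 - x)) = prod_{k>=1} 1 / (1 - x^k).
This is the generating function for the partition function p(n), so the coefficient of x^52 is p(52).
Computing p(52) by dynamic programming over parts 1, 2, ..., 52: p(52) = 281589.

281589


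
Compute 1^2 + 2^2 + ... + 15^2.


This power sum has a closed form given by Faulhaber's formula
sum_{k=1}^{m} k^p = (1 / (p + 1)) * sum_{j=0}^{p} C(p + 1, j) B_j m^(p + 1 - j),
but for small m direct computation is fastest:
1 + 4 + 9 + 16 + 25 + 36 + 49 + 64 + 81 + 100 + 121 + 144 + 169 + 196 + 225 = 1240.

1240


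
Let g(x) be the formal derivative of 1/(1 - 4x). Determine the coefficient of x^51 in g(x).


Differentiate termwise: d/dx sum_{k>=0} 4^k x^k = sum_{k>=1} k 4^k x^(k-1) = sum_{j>=0} (j+1) 4^(j+1) x^j.
Equivalently, d/dx [1/(1 - 4x)] = 4/(1 - 4x)^2.
For j = 51: 52 * 4^52 = 52 * 20282409603651670423947251286016 = 1054685299389886862045257066872832.

1054685299389886862045257066872832


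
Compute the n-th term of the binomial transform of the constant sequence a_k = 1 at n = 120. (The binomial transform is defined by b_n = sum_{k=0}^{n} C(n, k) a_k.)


With a_k = 1 for all k, b_n = sum_{k=0}^{n} C(n, k) = 2^n by the binomial theorem.
For n = 120: 2^120 = 1329227995784915872903807060280344576.

1329227995784915872903807060280344576


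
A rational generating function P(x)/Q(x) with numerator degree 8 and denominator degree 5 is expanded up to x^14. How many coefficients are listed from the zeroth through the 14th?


Expanding up to x^14 gives the coefficients for x^0, x^1, ..., x^14.
That is 14 + 1 = 15 coefficients in total.

15


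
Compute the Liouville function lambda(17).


The Liouville function is lambda(k) = (-1)^Omega(k), where Omega(k) counts the prime factors of k with multiplicity.
Factoring: 17 = 17, so Omega(17) = 1.
lambda(17) = (-1)^1 = -1.

-1


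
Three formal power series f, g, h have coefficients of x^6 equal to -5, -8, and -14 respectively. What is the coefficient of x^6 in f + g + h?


Series addition is componentwise:
-5 + -8 + -14
= -27

-27


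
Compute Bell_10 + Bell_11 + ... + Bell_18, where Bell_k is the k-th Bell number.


Recall Bell_k counts set partitions of a k-set (with Bell_0 = 1 by convention).
Bell_10 through Bell_18: 115975, 678570, 4213597, 27644437, 190899322, 1382958545, 10480142147, 82864869804, 682076806159
Sum = 115975 + 678570 + 4213597 + 27644437 + 190899322 + 1382958545 + 10480142147 + 82864869804 + 682076806159 = 777028328556.

777028328556


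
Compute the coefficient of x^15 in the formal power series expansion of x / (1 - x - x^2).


Let f(x) = sum_{k>=0} a_k x^k. Multiplying f(x) * (1 - x - x^2) = x and matching coefficients gives a_0 = 0, a_1 = 1, and a_k = a_{k-1} + a_{k-2} for k >= 2. These are the Fibonacci numbers F_k.
Iterating from F_0 = 0, F_1 = 1:
F_0=0, F_1=1, F_2=1, F_3=2, F_4=3, F_5=5, F_6=8, F_7=13, F_8=21, F_9=34, ...
F_15 = 610.

610


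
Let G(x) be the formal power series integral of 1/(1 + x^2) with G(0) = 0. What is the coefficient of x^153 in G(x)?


1/(1 + x^2) = sum_{j>=0} (-1)^j x^(2j). Integrating termwise with G(0) = 0:
G(x) = sum_{j>=0} (-1)^j x^(2j+1) / (2j+1) = arctan(x).
Only odd powers are nonzero. For x^153 write 153 = 2*76 + 1, giving
(-1)^76 / 153 = 1/153 = 1/153.

1/153


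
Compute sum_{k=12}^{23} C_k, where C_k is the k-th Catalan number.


C_12 through C_23: 208012, 742900, 2674440, 9694845, 35357670, 129644790, 477638700, 1767263190, 6564120420, 24466267020, 91482563640, 343059613650
Sum = 208012 + 742900 + 2674440 + 9694845 + 35357670 + 129644790 + 477638700 + 1767263190 + 6564120420 + 24466267020 + 91482563640 + 343059613650
= 467995789277

467995789277


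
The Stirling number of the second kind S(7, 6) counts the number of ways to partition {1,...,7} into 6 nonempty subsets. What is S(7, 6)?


Using the explicit formula S(n,k) = (1/k!) sum_{j=0}^{k} (-1)^(k-j) C(k,j) j^n:
S(7, 6) = 21
Equivalently, S(n,k) is n! times the coefficient of x^n in the EGF (e^x - 1)^k / k!.

21


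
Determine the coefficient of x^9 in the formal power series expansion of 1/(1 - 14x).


The geometric series identity gives 1/(1 - c x) = sum_{k>=0} c^k x^k, so the coefficient of x^k is c^k.
Here c = 14 and k = 9.
Computing: 14^9 = 20661046784

20661046784


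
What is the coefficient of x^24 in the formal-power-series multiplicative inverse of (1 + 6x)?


The inverse is 1/(1 + 6x). Apply the geometric identity 1/(1 - y) = sum_{k>=0} y^k with y = -6x:
1/(1 + 6x) = sum_{k>=0} (-6)^k x^k.
So the coefficient of x^24 is (-6)^24 = 4738381338321616896.

4738381338321616896


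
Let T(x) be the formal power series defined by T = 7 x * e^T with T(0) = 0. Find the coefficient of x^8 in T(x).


Apply the Lagrange inversion formula: if T = 7 x * phi(T) with phi(t) = e^t, then
[x^n] T = 7^n * (1/n) [t^(n-1)] phi(t)^n = 7^n * (1/n) [t^(n-1)] e^(n t) = 7^n * (1/n) * n^(n-1) / (n-1)! = 7^n * n^(n-1) / n!.
When c = 1 this is the Cayley count of rooted labeled trees on n vertices, divided by n!.
For n = 8: 7^8 * 8^7 / 8! = 5764801 * 2097152/40320 = 13492928512/45.

13492928512/45


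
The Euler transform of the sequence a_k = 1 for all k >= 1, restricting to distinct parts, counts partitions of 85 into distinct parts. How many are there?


Partitions of 85 into distinct parts can be computed via generating function.
Product (1+x)(1+x^2)(1+x^3)...
The coefficient of x^85 = 121792

121792


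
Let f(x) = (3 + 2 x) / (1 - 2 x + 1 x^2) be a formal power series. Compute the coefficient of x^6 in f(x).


Write f(x) = sum_{k>=0} a_k x^k. Multiplying both sides by 1 - 2 x + 1 x^2 gives
(1 - 2 x + 1 x^2) sum_{k>=0} a_k x^k = 3 + 2 x.
Matching coefficients:
 x^0: a_0 = 3
 x^1: a_1 - 2 a_0 = 2  =>  a_1 = 2*3 + 2 = 8
 x^k (k >= 2): a_k = 2 a_{k-1} - 1 a_{k-2}.
Iterating: a_2 = 13, a_3 = 18, a_4 = 23, a_5 = 28, a_6 = 33.
So the coefficient of x^6 is 33.

33


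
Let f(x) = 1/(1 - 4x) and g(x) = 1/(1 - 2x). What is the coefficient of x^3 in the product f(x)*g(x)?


The coefficient of x^n in f*g is the Cauchy product: sum_{k=0}^{n} a^k * b^(n-k).
With a=4, b=2, n=3:
sum_{k=0}^{3} 4^k * 2^(3-k)
= 120

120


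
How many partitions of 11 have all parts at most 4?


Using the generating function (1-x)^(-1)(1-x^2)^(-1)...(1-x^4)^(-1),
the coefficient of x^11 counts these restricted partitions.
Result = 27

27


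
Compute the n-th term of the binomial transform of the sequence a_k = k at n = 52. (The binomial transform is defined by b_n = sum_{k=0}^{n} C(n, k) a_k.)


With a_k = k, b_n = sum_{k=0}^{n} C(n, k) k. Using k * C(n, k) = n * C(n-1, k-1) gives b_n = n * sum_{k>=1} C(n-1, k-1) = n * 2^(n-1).
For n = 52: 52 * 2^51 = 52 * 2251799813685248 = 117093590311632896.

117093590311632896


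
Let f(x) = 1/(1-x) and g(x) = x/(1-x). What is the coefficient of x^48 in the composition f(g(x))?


First simplify the composition: f(g(x)) = 1/(1 - x/(1-x)) = (1-x)/((1-x) - x) = (1-x)/(1-2x).
Now extract the coefficient. Write (1-x)/(1-2x) = 1/(1-2x) - x/(1-2x).
The coefficient of x^n in 1/(1-2x) is 2^n, and in x/(1-2x) is 2^(n-1) (for n >= 1).
So the coefficient of x^48 is 2^48 - 2^47 = 281474976710656 - 140737488355328 = 140737488355328.

140737488355328


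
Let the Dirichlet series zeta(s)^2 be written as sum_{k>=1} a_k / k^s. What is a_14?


The Dirichlet convolution of the constant function 1 with itself gives (1 * 1)(k) = sum_{d | k} 1 = d(k), the number of positive divisors of k.
Since zeta(s) = sum_{k>=1} 1/k^s, we have zeta(s)^2 = sum_{k>=1} d(k)/k^s, so a_k = d(k).
For k = 14: the divisors are 1, 2, 7, 14.
Count = 4.

4


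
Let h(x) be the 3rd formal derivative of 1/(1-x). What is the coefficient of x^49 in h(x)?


Differentiating 3 times: d^3/dx^3 [1/(1-x)] = 3!/(1-x)^4.
The expansion 1/(1-x)^4 = sum_{k>=0} C(k+3, 3) x^k, so the coefficient of x^n in 3!/(1-x)^4 is 3! * C(n+3, 3).
For n = 49: 6 * C(52, 3) = 6 * 22100 = 132600

132600


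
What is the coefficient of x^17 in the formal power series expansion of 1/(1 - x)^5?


The negative binomial / multiset identity is
1/(1 - x)^r = sum_{k>=0} C(k + r - 1, r - 1) x^k.
Here r = 5 and k = 17, so the coefficient is
C(17 + 4, 4) = C(21, 4)
= 5985

5985


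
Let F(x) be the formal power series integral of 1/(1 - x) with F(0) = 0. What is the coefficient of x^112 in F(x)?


1/(1 - x) = sum_{k>=0} x^k. Integrating termwise and using F(0) = 0 gives
F(x) = sum_{k>=0} x^(k+1) / (k+1) = sum_{m>=1} x^m / m = -ln(1 - x).
So the coefficient of x^112 is 1/112 = 1/112.

1/112


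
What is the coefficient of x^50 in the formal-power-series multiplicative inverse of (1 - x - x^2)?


Let the inverse be f(x) = sum_{k>=0} a_k x^k. From f(x) * (1 - x - x^2) = 1 and matching coefficients:
 x^0: a_0 = 1.
 x^1: a_1 - a_0 = 0, so a_1 = 1.
 x^k (k >= 2): a_k - a_{k-1} - a_{k-2} = 0, i.e. a_k = a_{k-1} + a_{k-2}.
This is the Fibonacci-type recurrence shifted so that a_0 = a_1 = 1.
Iterating: a_0=1, a_1=1, a_2=2, a_3=3, a_4=5, a_5=8, a_6=13, a_7=21, a_8=34, a_9=55, ...
a_50 = 20365011074.

20365011074


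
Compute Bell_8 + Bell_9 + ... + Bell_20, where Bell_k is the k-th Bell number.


Recall Bell_k counts set partitions of a k-set (with Bell_0 = 1 by convention).
Bell_8 through Bell_20: 4140, 21147, 115975, 678570, 4213597, 27644437, 190899322, 1382958545, 10480142147, 82864869804, 682076806159, 5832742205057, 51724158235372
Sum = 4140 + 21147 + 115975 + 678570 + 4213597 + 27644437 + 190899322 + 1382958545 + 10480142147 + 82864869804 + 682076806159 + 5832742205057 + 51724158235372 = 58333928794272.

58333928794272


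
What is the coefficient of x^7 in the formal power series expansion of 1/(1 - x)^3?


The expansion 1/(1 - x)^r = sum_{k>=0} C(k + r - 1, r - 1) x^k follows from the multiset / negative-binomial theorem (or from repeated differentiation of the geometric series).
For r = 3 and k = 7:
C(9, 2) = 362880 / (2 * 5040) = 36.

36


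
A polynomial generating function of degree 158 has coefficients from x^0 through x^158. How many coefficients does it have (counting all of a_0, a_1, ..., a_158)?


A polynomial of degree 158 takes the form a_0 + a_1 x + ... + a_158 x^158.
The number of coefficients is 158 + 1 = 159.

159


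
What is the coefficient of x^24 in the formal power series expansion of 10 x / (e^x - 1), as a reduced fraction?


The exponential generating function for Bernoulli numbers is
x / (e^x - 1) = sum_{k>=0} B_k x^k / k!.
So the coefficient of x^24 in 10 x / (e^x - 1) is 10 B_24 / 24!.
Computing: B_24 = -236364091/2730, 24! = 620448401733239439360000, giving
10 * -236364091/2730 / 620448401733239439360000 = -236364091/169382413673174366945280000.

-236364091/169382413673174366945280000


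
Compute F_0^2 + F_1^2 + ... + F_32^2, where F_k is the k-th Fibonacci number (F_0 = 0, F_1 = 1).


There is a standard identity sum_{k=0}^{N} F_k^2 = F_N * F_{N+1} (proved inductively from the telescoping relation F_k^2 = F_k F_{k+1} - F_{k-1} F_k). Then
sum_{k=0}^{32} F_k^2 = F_32 F_33 - F_0 F_0.
Computing: F_32 = 2178309, F_33 = 3524578.
Sum = 2178309 * 3524578 = 7677619978602.

7677619978602


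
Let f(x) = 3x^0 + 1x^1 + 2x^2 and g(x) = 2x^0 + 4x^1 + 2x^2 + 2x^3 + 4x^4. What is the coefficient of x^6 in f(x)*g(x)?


Cauchy product at x^6:
2*4
= 8

8


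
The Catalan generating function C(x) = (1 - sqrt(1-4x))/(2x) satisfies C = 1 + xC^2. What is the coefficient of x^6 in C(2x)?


Substituting x -> 2x scales the n-th coefficient by 2^n, so [x^6] C(2x) = 2^6 * C_6.
C_6 = C(2*6, 6)/(7) = 924/7 = 132.
So 2^6 * 132 = 64 * 132 = 8448.

8448


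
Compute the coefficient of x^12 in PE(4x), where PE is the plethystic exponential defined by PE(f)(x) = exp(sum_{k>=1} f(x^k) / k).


With f(x) = 4x, the exponent is sum_{k>=1} 4 x^k / k = 4 * (-ln(1 - x)). Exponentiating:
PE(4x) = exp(-4 ln(1 - x)) = 1/(1 - x)^4.
By the negative binomial expansion, [x^n] 1/(1 - x)^4 = C(n + 3, 3).
For n = 12: C(15, 3) = 455.

455


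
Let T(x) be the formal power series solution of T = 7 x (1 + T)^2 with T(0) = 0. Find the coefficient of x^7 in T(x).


Apply the Lagrange inversion formula: if T = 7 x * phi(T) with phi(t) = (1 + t)^2, then [x^n] T = 7^n * (1/n) [t^(n-1)] phi(t)^n = 7^n * (1/n) [t^(n-1)] (1 + t)^(2n) = 7^n * (1/n) C(2n, n-1).
Using the identity C(2n, n-1) = C(2n, n) * n / (n+1), the unscaled factor equals C(2n, n) / (n+1) = C_n, the n-th Catalan number.
For n = 7: C_7 = C(14, 7) / 8 = 3432/8 = 429.
With the 7^7 = 823543 factor, the coefficient is 823543 * 429 = 353299947.

353299947


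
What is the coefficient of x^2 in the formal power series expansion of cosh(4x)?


The Maclaurin series is cosh(t) = sum_{m>=0} t^(2m) / (2m)!, so substituting t = 4x, only even powers of x are nonzero, with coefficient of x^(2m) equal to 4^(2m) / (2m)!.
For x^2 the coefficient is 4^2/2! = 16/2 = 8.

8


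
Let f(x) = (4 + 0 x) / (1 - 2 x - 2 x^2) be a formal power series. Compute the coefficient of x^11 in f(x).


Write f(x) = sum_{k>=0} a_k x^k. Multiplying both sides by 1 - 2 x - 2 x^2 gives
(1 - 2 x - 2 x^2) sum_{k>=0} a_k x^k = 4 + 0 x.
Matching coefficients:
 x^0: a_0 = 4
 x^1: a_1 - 2 a_0 = 0  =>  a_1 = 2*4 + 0 = 8
 x^k (k >= 2): a_k = 2 a_{k-1} + 2 a_{k-2}.
Iterating: a_2 = 24, a_3 = 64, a_4 = 176, a_5 = 480, a_6 = 1312, a_7 = 3584, a_8 = 9792, a_9 = 26752, a_10 = 73088, a_11 = 199680.
So the coefficient of x^11 is 199680.

199680


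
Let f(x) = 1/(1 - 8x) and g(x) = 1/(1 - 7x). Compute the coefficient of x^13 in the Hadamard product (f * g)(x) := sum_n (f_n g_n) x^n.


f has coefficients f_k = 8^k and g has coefficients g_k = 7^k, so the Hadamard product has coefficient (f*g)_k = 8^k * 7^k = 56^k.
For k = 13: 56^13 = 53265296773103187132416.

53265296773103187132416


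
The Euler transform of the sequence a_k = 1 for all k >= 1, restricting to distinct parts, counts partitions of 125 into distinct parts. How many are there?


Partitions of 125 into distinct parts can be computed via generating function.
Product (1+x)(1+x^2)(1+x^3)...
The coefficient of x^125 = 3207086

3207086


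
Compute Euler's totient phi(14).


phi(n) counts integers in [1, n] coprime to n. Using the multiplicative formula phi(n) = n * prod_{p | n} (1 - 1/p):
14 = 2 * 7, so
phi(14) = 14 * (1 - 1/2) * (1 - 1/7) = 6.

6


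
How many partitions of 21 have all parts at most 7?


Using the generating function (1-x)^(-1)(1-x^2)^(-1)...(1-x^7)^(-1),
the coefficient of x^21 counts these restricted partitions.
Result = 436

436


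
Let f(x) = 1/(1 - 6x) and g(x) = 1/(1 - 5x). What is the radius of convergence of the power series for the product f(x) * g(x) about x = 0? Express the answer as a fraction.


The radius of 1/(1 - 6x) is 1/6 (nearest singularity at x = 1/6), and the radius of 1/(1 - 5x) is 1/5.
The product f(x)*g(x) = 1/((1 - 6x)(1 - 5x)) has singularities at both 1/6 and 1/5, so its radius of convergence is the distance to the nearest one:
min(1/6, 1/5) = 1/6.

1/6


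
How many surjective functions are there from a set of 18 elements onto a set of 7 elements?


By inclusion-exclusion on which target elements are missed, the number of surjections from an n-set onto a k-set is
surj(n, k) = sum_{j=0}^{k} (-1)^j C(k, j) (k - j)^n.
Equivalently surj(n, k) = k! * S(n, k), where S(n, k) is the Stirling number of the second kind.
For n = 18, k = 7:
S(18, 7) = 197462483400, so
surj = 7! * 197462483400 = 5040 * 197462483400 = 995210916336000.

995210916336000


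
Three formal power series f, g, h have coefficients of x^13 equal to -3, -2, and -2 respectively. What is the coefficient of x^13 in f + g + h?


Series addition is componentwise:
-3 + -2 + -2
= -7

-7


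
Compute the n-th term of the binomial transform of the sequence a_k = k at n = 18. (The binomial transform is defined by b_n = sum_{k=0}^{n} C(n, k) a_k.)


With a_k = k, b_n = sum_{k=0}^{n} C(n, k) k. Using k * C(n, k) = n * C(n-1, k-1) gives b_n = n * sum_{k>=1} C(n-1, k-1) = n * 2^(n-1).
For n = 18: 18 * 2^17 = 18 * 131072 = 2359296.

2359296


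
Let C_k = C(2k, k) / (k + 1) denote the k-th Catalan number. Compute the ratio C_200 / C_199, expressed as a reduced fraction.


Using C_k = (2k)! / (k! (k+1)!), the ratio C_{k+1}/C_k simplifies to
C_{k+1}/C_k = [(2k+2)! / ((k+1)! (k+2)!)] * [k! (k+1)! / (2k)!]
 = (2k+2)(2k+1) / ((k+1)(k+2)) = 2(2k+1) / (k+2).
For k = 199: 2(2*199 + 1) / (199 + 2) = 798/201 = 266/67.

266/67


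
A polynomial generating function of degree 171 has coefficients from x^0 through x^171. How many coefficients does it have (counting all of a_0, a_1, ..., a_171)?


A polynomial of degree 171 takes the form a_0 + a_1 x + ... + a_171 x^171.
The number of coefficients is 171 + 1 = 172.

172


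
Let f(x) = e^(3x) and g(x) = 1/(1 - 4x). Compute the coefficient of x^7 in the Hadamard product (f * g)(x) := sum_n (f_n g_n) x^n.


Expanding: f_k = 3^k/k! (from e^(3x)) and g_k = 4^k (from 1/(1 - 4x)). So the Hadamard coefficient (f * g)_k = 3^k 4^k / k! = (12)^k / k!.
For k = 7: 12^7/7! = 35831808/5040 = 248832/35.

248832/35


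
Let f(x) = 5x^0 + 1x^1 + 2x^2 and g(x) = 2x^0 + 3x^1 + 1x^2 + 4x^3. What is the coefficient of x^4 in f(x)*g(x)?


Cauchy product at x^4:
1*4 + 2*1
= 6

6


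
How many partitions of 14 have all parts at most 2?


Using the generating function (1-x)^(-1)(1-x^2)^(-1),
the coefficient of x^14 counts these restricted partitions.
Result = 8

8


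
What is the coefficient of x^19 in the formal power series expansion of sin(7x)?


The Maclaurin series is sin(t) = sum_{k>=0} (-1)^k t^(2k+1) / (2k+1)!, so substituting t = 7x, only odd powers of x are nonzero, with coefficient of x^(2k+1) equal to (-1)^k 7^(2k+1) / (2k+1)!.
Write 19 = 2*9 + 1, giving the coefficient (-1)^9 * 7^19 / 19! = -11398895185373143/121645100408832000 = -232630513987207/2482553069568000.

-232630513987207/2482553069568000


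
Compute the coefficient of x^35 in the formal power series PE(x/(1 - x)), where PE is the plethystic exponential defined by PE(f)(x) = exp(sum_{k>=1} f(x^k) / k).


For f(x) = x/(1 - x) we have
sum_{k>=1} f(x^k) / k = sum_{k>=1} (1/k) * x^k / (1 - x^k) = sum_{k, m >= 1} x^(k m) / k,
which after exponentiating simplifies to
PE(x/(1 - x)) = prod_{k>=1} 1 / (1 - x^k).
This is the generating function for the partition function p(n), so the coefficient of x^35 is p(35).
Computing p(35) by dynamic programming over parts 1, 2, ..., 35: p(35) = 14883.

14883


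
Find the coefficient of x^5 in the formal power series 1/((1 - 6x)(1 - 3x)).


By partial fractions or Cauchy convolution:
The coefficient equals sum_{k=0}^{5} 6^k * 3^(5-k).
= 15309

15309


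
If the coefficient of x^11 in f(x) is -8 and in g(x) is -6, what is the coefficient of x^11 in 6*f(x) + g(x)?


Scalar multiplication scales coefficients: 6 * -8 = -48.
Then add the g coefficient: -48 + -6
= -54

-54


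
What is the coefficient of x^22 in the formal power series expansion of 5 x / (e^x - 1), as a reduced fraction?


The exponential generating function for Bernoulli numbers is
x / (e^x - 1) = sum_{k>=0} B_k x^k / k!.
So the coefficient of x^22 in 5 x / (e^x - 1) is 5 B_22 / 22!.
Computing: B_22 = 854513/138, 22! = 1124000727777607680000, giving
5 * 854513/138 / 1124000727777607680000 = 77683/2820220007878361088000.

77683/2820220007878361088000


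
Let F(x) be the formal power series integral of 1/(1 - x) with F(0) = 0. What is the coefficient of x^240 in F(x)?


1/(1 - x) = sum_{k>=0} x^k. Integrating termwise and using F(0) = 0 gives
F(x) = sum_{k>=0} x^(k+1) / (k+1) = sum_{m>=1} x^m / m = -ln(1 - x).
So the coefficient of x^240 is 1/240 = 1/240.

1/240


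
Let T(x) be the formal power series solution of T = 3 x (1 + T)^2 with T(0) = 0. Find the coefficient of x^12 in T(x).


Apply the Lagrange inversion formula: if T = 3 x * phi(T) with phi(t) = (1 + t)^2, then [x^n] T = 3^n * (1/n) [t^(n-1)] phi(t)^n = 3^n * (1/n) [t^(n-1)] (1 + t)^(2n) = 3^n * (1/n) C(2n, n-1).
Using the identity C(2n, n-1) = C(2n, n) * n / (n+1), the unscaled factor equals C(2n, n) / (n+1) = C_n, the n-th Catalan number.
For n = 12: C_12 = C(24, 12) / 13 = 2704156/13 = 208012.
With the 3^12 = 531441 factor, the coefficient is 531441 * 208012 = 110546105292.

110546105292


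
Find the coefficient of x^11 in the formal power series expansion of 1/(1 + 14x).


Write 1/(1 + c x) = 1/(1 - (-c) x) and apply the geometric-series identity
1/(1 - y) = sum_{k>=0} y^k to get 1/(1 + c x) = sum_{k>=0} (-c)^k x^k.
So the coefficient of x^k is (-c)^k = (-1)^k * c^k.
Here c = 14 and k = 11:
(-14)^11 = -1 * 4049565169664 = -4049565169664

-4049565169664


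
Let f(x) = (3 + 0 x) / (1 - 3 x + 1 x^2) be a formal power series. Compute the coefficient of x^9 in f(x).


Write f(x) = sum_{k>=0} a_k x^k. Multiplying both sides by 1 - 3 x + 1 x^2 gives
(1 - 3 x + 1 x^2) sum_{k>=0} a_k x^k = 3 + 0 x.
Matching coefficients:
 x^0: a_0 = 3
 x^1: a_1 - 3 a_0 = 0  =>  a_1 = 3*3 + 0 = 9
 x^k (k >= 2): a_k = 3 a_{k-1} - 1 a_{k-2}.
Iterating: a_2 = 24, a_3 = 63, a_4 = 165, a_5 = 432, a_6 = 1131, a_7 = 2961, a_8 = 7752, a_9 = 20295.
So the coefficient of x^9 is 20295.

20295


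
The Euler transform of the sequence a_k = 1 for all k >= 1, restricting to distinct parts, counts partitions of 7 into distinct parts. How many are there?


Partitions of 7 into distinct parts can be computed via generating function.
Product (1+x)(1+x^2)(1+x^3)...
The coefficient of x^7 = 5

5


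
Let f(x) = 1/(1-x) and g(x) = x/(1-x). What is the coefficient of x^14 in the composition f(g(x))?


First simplify the composition: f(g(x)) = 1/(1 - x/(1-x)) = (1-x)/((1-x) - x) = (1-x)/(1-2x).
Now extract the coefficient. Write (1-x)/(1-2x) = 1/(1-2x) - x/(1-2x).
The coefficient of x^n in 1/(1-2x) is 2^n, and in x/(1-2x) is 2^(n-1) (for n >= 1).
So the coefficient of x^14 is 2^14 - 2^13 = 16384 - 8192 = 8192.

8192


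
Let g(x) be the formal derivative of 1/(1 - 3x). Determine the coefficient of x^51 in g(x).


Differentiate termwise: d/dx sum_{k>=0} 3^k x^k = sum_{k>=1} k 3^k x^(k-1) = sum_{j>=0} (j+1) 3^(j+1) x^j.
Equivalently, d/dx [1/(1 - 3x)] = 3/(1 - 3x)^2.
For j = 51: 52 * 3^52 = 52 * 6461081889226673298932241 = 335976258239787011544476532.

335976258239787011544476532


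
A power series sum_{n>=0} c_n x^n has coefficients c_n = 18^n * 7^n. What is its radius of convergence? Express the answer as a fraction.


By the root test (Cauchy-Hadamard), the radius is R = 1 / limsup_n |c_n|^(1/n).
Here |c_n|^(1/n) = (18^n * 7^n)^(1/n) = 18 * 7 = 126 for all n.
So R = 1/126 = 1/126.

1/126


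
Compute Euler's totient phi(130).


phi(n) counts integers in [1, n] coprime to n. Using the multiplicative formula phi(n) = n * prod_{p | n} (1 - 1/p):
130 = 2 * 5 * 13, so
phi(130) = 130 * (1 - 1/2) * (1 - 1/5) * (1 - 1/13) = 48.

48


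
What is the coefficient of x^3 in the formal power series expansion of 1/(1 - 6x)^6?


The general identity 1/(1 - c x)^r = sum_{k>=0} c^k C(k + r - 1, r - 1) x^k follows by substituting y = c x into 1/(1 - y)^r = sum_{k>=0} C(k + r - 1, r - 1) y^k.
For c = 6, r = 6, k = 3:
6^3 * C(8, 5) = 216 * 56 = 12096.

12096


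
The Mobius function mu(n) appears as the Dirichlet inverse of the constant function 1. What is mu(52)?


52 has a squared prime factor, so mu(52) = 0.
Factorization reveals a repeated prime.

0


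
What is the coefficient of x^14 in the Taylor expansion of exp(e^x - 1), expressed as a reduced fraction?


exp(e^x - 1) = sum_{k>=0} Bell_k x^k / k!, where Bell_k is the k-th Bell number.
So the coefficient of x^14 is Bell_14 / 14!.
Computing: Bell_14 = 190899322 and 14! = 87178291200, giving
190899322/87178291200 = 95449661/43589145600.

95449661/43589145600


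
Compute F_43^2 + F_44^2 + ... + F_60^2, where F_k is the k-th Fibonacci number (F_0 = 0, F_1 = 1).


There is a standard identity sum_{k=0}^{N} F_k^2 = F_N * F_{N+1} (proved inductively from the telescoping relation F_k^2 = F_k F_{k+1} - F_{k-1} F_k). Then
sum_{k=43}^{60} F_k^2 = F_60 F_61 - F_42 F_43.
Computing: F_60 = 1548008755920, F_61 = 2504730781961, F_42 = 267914296, F_43 = 433494437.
Sum = 1548008755920 * 2504730781961 - 267914296 * 433494437 = 3877345065558619479187768.

3877345065558619479187768


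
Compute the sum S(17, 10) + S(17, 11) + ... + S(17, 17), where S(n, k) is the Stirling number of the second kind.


By definition, S(n, k) counts partitions of an n-set into exactly k nonempty blocks.
Computing row n = 17 for k = 10..17:
S(17, k): 2758334150, 512060978, 62022324, 4910178, 249900, 7820, 136, 1
Sum = 3337585487.

3337585487


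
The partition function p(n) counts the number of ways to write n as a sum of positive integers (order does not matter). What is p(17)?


Using the generating function prod_{k>=1} 1/(1-x^k), we compute p(17).
By dynamic programming over parts 1 through 17:
p(17) = 297

297


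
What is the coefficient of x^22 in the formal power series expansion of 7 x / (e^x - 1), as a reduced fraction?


The exponential generating function for Bernoulli numbers is
x / (e^x - 1) = sum_{k>=0} B_k x^k / k!.
So the coefficient of x^22 in 7 x / (e^x - 1) is 7 B_22 / 22!.
Computing: B_22 = 854513/138, 22! = 1124000727777607680000, giving
7 * 854513/138 / 1124000727777607680000 = 77683/2014442862770257920000.

77683/2014442862770257920000


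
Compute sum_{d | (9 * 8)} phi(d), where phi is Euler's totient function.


First, 9 * 8 = 72. One classical identity is sum_{d | n} phi(d) = n (each k in [1, n] has a unique gcd with n, and among the k's with gcd(k, n) = n/d there are phi(d) of them). So the sum equals 72. We also verify directly:
Divisors of 72: 1, 2, 3, 4, 6, 8, 9, 12, 18, 24, 36, 72.
phi values: 1, 1, 2, 2, 2, 4, 6, 4, 6, 8, 12, 24.
Sum = 72.

72


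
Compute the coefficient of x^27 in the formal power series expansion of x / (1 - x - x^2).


Let f(x) = sum_{k>=0} a_k x^k. Multiplying f(x) * (1 - x - x^2) = x and matching coefficients gives a_0 = 0, a_1 = 1, and a_k = a_{k-1} + a_{k-2} for k >= 2. These are the Fibonacci numbers F_k.
Iterating from F_0 = 0, F_1 = 1:
F_0=0, F_1=1, F_2=1, F_3=2, F_4=3, F_5=5, F_6=8, F_7=13, F_8=21, F_9=34, ...
F_27 = 196418.

196418


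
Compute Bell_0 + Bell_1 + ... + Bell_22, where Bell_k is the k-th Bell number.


Recall Bell_k counts set partitions of a k-set (with Bell_0 = 1 by convention).
Bell_0 through Bell_22: 1, 1, 2, 5, 15, 52, 203, 877, 4140, 21147, 115975, 678570, 4213597, 27644437, 190899322, 1382958545, 10480142147, 82864869804, 682076806159, 5832742205057, 51724158235372, 474869816156751, 4506715738447323
Sum = 1 + 1 + 2 + 5 + 15 + 52 + 203 + 877 + 4140 + 21147 + 115975 + 678570 + 4213597 + 27644437 + 190899322 + 1382958545 + 10480142147 + 82864869804 + 682076806159 + 5832742205057 + 51724158235372 + 474869816156751 + 4506715738447323 = 5039919483399502.

5039919483399502


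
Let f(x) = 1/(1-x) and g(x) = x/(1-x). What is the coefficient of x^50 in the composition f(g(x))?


First simplify the composition: f(g(x)) = 1/(1 - x/(1-x)) = (1-x)/((1-x) - x) = (1-x)/(1-2x).
Now extract the coefficient. Write (1-x)/(1-2x) = 1/(1-2x) - x/(1-2x).
The coefficient of x^n in 1/(1-2x) is 2^n, and in x/(1-2x) is 2^(n-1) (for n >= 1).
So the coefficient of x^50 is 2^50 - 2^49 = 1125899906842624 - 562949953421312 = 562949953421312.

562949953421312


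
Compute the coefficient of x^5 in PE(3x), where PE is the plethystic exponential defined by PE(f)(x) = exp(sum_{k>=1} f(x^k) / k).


With f(x) = 3x, the exponent is sum_{k>=1} 3 x^k / k = 3 * (-ln(1 - x)). Exponentiating:
PE(3x) = exp(-3 ln(1 - x)) = 1/(1 - x)^3.
By the negative binomial expansion, [x^n] 1/(1 - x)^3 = C(n + 2, 2).
For n = 5: C(7, 2) = 21.

21


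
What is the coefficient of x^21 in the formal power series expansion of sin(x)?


The Maclaurin series is sin(t) = sum_{k>=0} (-1)^k t^(2k+1) / (2k+1)!, so substituting t = x, only odd powers of x are nonzero, with coefficient of x^(2k+1) equal to (-1)^k / (2k+1)!.
Write 21 = 2*10 + 1, giving the coefficient (-1)^10 / 21! = 1/51090942171709440000 = 1/51090942171709440000.

1/51090942171709440000


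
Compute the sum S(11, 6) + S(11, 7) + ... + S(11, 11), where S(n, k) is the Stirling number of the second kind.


By definition, S(n, k) counts partitions of an n-set into exactly k nonempty blocks.
Computing row n = 11 for k = 6..11:
S(11, k): 179487, 63987, 11880, 1155, 55, 1
Sum = 256565.

256565


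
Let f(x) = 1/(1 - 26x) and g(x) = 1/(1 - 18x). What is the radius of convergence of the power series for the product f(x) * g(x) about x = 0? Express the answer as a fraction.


The radius of 1/(1 - 26x) is 1/26 (nearest singularity at x = 1/26), and the radius of 1/(1 - 18x) is 1/18.
The product f(x)*g(x) = 1/((1 - 26x)(1 - 18x)) has singularities at both 1/26 and 1/18, so its radius of convergence is the distance to the nearest one:
min(1/26, 1/18) = 1/26.

1/26


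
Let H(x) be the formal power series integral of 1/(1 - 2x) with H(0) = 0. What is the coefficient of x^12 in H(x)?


1/(1 - 2x) = sum_{k>=0} 2^k x^k. Integrating termwise with H(0) = 0:
H(x) = sum_{k>=0} 2^k x^(k+1) / (k+1) = sum_{m>=1} 2^(m-1) x^m / m.
For m = 12: 2^11/12 = 2048/12 = 512/3.

512/3


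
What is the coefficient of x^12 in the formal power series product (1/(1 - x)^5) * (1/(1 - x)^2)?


Combine the factors: (1/(1 - x)^5) * (1/(1 - x)^2) = 1/(1 - x)^7.
Then use 1/(1 - x)^r = sum_{k>=0} C(k + r - 1, r - 1) x^k with r = 7 and k = 12:
C(18, 6) = 18564.

18564


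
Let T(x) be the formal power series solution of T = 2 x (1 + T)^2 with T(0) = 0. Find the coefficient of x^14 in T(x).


Apply the Lagrange inversion formula: if T = 2 x * phi(T) with phi(t) = (1 + t)^2, then [x^n] T = 2^n * (1/n) [t^(n-1)] phi(t)^n = 2^n * (1/n) [t^(n-1)] (1 + t)^(2n) = 2^n * (1/n) C(2n, n-1).
Using the identity C(2n, n-1) = C(2n, n) * n / (n+1), the unscaled factor equals C(2n, n) / (n+1) = C_n, the n-th Catalan number.
For n = 14: C_14 = C(28, 14) / 15 = 40116600/15 = 2674440.
With the 2^14 = 16384 factor, the coefficient is 16384 * 2674440 = 43818024960.

43818024960


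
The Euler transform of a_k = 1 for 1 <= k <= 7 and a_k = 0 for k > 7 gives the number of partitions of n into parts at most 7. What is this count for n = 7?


Partitions of 7 into parts at most 7:
Using generating function (1-x)^(-1)(1-x^2)^(-1)...(1-x^7)^(-1),
the coefficient of x^7 = 15

15


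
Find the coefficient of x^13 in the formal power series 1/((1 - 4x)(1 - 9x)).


By partial fractions or Cauchy convolution:
The coefficient equals sum_{k=0}^{13} 4^k * 9^(13-k).
= 4575304803901

4575304803901


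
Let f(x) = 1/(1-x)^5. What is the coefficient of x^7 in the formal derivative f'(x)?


Differentiate: d/dx [ 1/(1-x)^r ] = r / (1-x)^(r+1).
Here r = 5, so f'(x) = 5 / (1-x)^6.
The expansion of 1/(1-x)^(r+1) has coefficient of x^n equal to C(n+r, r).
So the coefficient of x^7 in f'(x) is
5 * C(12, 5) = 5 * 792 = 3960

3960


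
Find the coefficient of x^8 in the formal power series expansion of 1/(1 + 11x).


Write 1/(1 + c x) = 1/(1 - (-c) x) and apply the geometric-series identity
1/(1 - y) = sum_{k>=0} y^k to get 1/(1 + c x) = sum_{k>=0} (-c)^k x^k.
So the coefficient of x^k is (-c)^k = (-1)^k * c^k.
Here c = 11 and k = 8:
(-11)^8 = 1 * 214358881 = 214358881

214358881


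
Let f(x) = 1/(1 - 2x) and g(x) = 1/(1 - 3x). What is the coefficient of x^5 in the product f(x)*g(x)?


The coefficient of x^n in f*g is the Cauchy product: sum_{k=0}^{n} a^k * b^(n-k).
With a=2, b=3, n=5:
sum_{k=0}^{5} 2^k * 3^(5-k)
= 665

665


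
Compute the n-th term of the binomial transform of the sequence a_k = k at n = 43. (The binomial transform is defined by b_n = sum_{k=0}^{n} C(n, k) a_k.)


With a_k = k, b_n = sum_{k=0}^{n} C(n, k) k. Using k * C(n, k) = n * C(n-1, k-1) gives b_n = n * sum_{k>=1} C(n-1, k-1) = n * 2^(n-1).
For n = 43: 43 * 2^42 = 43 * 4398046511104 = 189115999977472.

189115999977472


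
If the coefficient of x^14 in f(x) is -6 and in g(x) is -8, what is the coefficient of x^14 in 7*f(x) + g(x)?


Scalar multiplication scales coefficients: 7 * -6 = -42.
Then add the g coefficient: -42 + -8
= -50

-50


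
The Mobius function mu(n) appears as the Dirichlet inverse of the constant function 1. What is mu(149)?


149 = 149 (all distinct primes).
mu(149) = (-1)^1 = -1

-1


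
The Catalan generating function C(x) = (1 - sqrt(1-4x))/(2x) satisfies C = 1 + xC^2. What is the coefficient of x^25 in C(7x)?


Substituting x -> 7x scales the n-th coefficient by 7^n, so [x^25] C(7x) = 7^25 * C_25.
C_25 = C(2*25, 25)/(26) = 126410606437752/26 = 4861946401452.
So 7^25 * 4861946401452 = 1341068619663964900807 * 4861946401452 = 6520203749475414994957027780771764.

6520203749475414994957027780771764


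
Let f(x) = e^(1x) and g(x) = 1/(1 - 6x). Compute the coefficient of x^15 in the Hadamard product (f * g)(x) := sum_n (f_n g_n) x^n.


Expanding: f_k = 1^k/k! (from e^(1x)) and g_k = 6^k (from 1/(1 - 6x)). So the Hadamard coefficient (f * g)_k = 1^k 6^k / k! = (6)^k / k!.
For k = 15: 6^15/15! = 470184984576/1307674368000 = 314928/875875.

314928/875875


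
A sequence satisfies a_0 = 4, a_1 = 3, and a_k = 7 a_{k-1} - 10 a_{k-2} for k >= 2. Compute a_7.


The characteristic equation is t^2 - 7 t + 10 = 0, with roots r_1 = 5 and r_2 = 2 (so c_1 = r_1 + r_2, c_2 = -r_1 r_2 as required).
One can use the closed form a_n = A r_1^n + B r_2^n, but direct iteration is more reliable:
a_0 = 4, a_1 = 3, a_2 = -19, a_3 = -163, a_4 = -951, a_5 = -5027, a_6 = -25679, a_7 = -129483.
So a_7 = -129483.

-129483


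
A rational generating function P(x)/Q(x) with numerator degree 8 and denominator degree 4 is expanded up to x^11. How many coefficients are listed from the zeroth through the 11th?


Expanding up to x^11 gives the coefficients for x^0, x^1, ..., x^11.
That is 11 + 1 = 12 coefficients in total.

12


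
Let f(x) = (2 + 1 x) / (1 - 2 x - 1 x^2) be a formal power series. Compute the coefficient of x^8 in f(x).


Write f(x) = sum_{k>=0} a_k x^k. Multiplying both sides by 1 - 2 x - 1 x^2 gives
(1 - 2 x - 1 x^2) sum_{k>=0} a_k x^k = 2 + 1 x.
Matching coefficients:
 x^0: a_0 = 2
 x^1: a_1 - 2 a_0 = 1  =>  a_1 = 2*2 + 1 = 5
 x^k (k >= 2): a_k = 2 a_{k-1} + 1 a_{k-2}.
Iterating: a_2 = 12, a_3 = 29, a_4 = 70, a_5 = 169, a_6 = 408, a_7 = 985, a_8 = 2378.
So the coefficient of x^8 is 2378.

2378


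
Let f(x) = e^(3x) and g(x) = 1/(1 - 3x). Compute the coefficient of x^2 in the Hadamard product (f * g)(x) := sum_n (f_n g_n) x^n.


Expanding: f_k = 3^k/k! (from e^(3x)) and g_k = 3^k (from 1/(1 - 3x)). So the Hadamard coefficient (f * g)_k = 3^k 3^k / k! = (9)^k / k!.
For k = 2: 9^2/2! = 81/2 = 81/2.

81/2


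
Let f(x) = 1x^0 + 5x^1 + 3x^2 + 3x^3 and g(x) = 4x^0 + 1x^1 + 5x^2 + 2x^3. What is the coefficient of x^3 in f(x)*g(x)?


Cauchy product at x^3:
1*2 + 5*5 + 3*1 + 3*4
= 42

42


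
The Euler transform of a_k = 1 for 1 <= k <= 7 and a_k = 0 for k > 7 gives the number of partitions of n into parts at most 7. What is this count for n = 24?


Partitions of 24 into parts at most 7:
Using generating function (1-x)^(-1)(1-x^2)^(-1)...(1-x^7)^(-1),
the coefficient of x^24 = 733

733
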